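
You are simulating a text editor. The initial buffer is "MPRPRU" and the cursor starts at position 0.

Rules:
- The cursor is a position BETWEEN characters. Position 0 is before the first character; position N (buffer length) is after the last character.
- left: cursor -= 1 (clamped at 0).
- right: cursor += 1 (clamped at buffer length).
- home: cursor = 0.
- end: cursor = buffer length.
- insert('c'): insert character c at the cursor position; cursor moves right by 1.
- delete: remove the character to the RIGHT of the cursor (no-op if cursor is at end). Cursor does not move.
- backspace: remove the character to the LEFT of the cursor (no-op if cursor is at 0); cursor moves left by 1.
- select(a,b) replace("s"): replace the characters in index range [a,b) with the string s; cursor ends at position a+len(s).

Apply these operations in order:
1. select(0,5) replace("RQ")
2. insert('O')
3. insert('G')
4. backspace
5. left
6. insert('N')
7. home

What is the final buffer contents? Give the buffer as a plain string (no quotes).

After op 1 (select(0,5) replace("RQ")): buf='RQU' cursor=2
After op 2 (insert('O')): buf='RQOU' cursor=3
After op 3 (insert('G')): buf='RQOGU' cursor=4
After op 4 (backspace): buf='RQOU' cursor=3
After op 5 (left): buf='RQOU' cursor=2
After op 6 (insert('N')): buf='RQNOU' cursor=3
After op 7 (home): buf='RQNOU' cursor=0

Answer: RQNOU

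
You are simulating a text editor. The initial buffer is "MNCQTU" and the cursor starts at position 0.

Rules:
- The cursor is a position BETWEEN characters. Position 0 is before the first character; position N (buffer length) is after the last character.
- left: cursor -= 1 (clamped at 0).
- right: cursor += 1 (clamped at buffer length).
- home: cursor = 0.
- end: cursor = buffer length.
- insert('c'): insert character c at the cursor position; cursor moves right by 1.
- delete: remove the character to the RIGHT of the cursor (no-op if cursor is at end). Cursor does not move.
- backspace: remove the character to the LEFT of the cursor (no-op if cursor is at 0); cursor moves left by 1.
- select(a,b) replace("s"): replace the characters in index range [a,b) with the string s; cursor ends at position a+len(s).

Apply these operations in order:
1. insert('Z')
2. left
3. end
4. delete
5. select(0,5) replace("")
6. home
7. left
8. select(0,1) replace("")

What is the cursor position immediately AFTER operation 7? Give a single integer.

Answer: 0

Derivation:
After op 1 (insert('Z')): buf='ZMNCQTU' cursor=1
After op 2 (left): buf='ZMNCQTU' cursor=0
After op 3 (end): buf='ZMNCQTU' cursor=7
After op 4 (delete): buf='ZMNCQTU' cursor=7
After op 5 (select(0,5) replace("")): buf='TU' cursor=0
After op 6 (home): buf='TU' cursor=0
After op 7 (left): buf='TU' cursor=0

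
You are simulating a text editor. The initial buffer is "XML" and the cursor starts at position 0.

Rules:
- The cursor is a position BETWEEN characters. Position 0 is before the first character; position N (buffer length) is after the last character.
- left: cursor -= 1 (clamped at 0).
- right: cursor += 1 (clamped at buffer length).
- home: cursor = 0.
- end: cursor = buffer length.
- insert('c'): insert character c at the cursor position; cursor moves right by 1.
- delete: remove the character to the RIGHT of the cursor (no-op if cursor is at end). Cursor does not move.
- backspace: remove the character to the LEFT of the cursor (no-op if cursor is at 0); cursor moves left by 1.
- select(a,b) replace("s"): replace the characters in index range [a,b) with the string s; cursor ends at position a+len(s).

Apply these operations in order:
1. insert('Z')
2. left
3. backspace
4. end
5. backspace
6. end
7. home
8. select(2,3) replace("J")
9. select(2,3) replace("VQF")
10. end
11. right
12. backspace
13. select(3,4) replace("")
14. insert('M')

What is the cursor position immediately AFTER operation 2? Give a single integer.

After op 1 (insert('Z')): buf='ZXML' cursor=1
After op 2 (left): buf='ZXML' cursor=0

Answer: 0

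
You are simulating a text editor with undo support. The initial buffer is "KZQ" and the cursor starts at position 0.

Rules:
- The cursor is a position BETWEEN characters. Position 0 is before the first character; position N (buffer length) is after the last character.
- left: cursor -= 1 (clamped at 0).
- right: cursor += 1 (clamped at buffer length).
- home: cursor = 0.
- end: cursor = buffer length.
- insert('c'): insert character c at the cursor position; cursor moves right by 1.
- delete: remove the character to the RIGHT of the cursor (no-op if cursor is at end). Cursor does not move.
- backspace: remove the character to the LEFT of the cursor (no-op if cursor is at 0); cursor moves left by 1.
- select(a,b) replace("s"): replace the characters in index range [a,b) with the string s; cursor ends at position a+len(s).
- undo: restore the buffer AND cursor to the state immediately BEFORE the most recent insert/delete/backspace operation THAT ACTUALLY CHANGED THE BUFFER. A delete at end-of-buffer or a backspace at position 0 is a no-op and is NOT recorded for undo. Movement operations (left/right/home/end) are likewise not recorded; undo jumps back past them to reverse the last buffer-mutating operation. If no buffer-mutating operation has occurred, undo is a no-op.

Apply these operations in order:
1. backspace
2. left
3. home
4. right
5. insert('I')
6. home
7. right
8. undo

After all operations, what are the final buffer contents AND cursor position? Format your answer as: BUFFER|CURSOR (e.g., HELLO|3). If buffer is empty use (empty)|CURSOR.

Answer: KZQ|1

Derivation:
After op 1 (backspace): buf='KZQ' cursor=0
After op 2 (left): buf='KZQ' cursor=0
After op 3 (home): buf='KZQ' cursor=0
After op 4 (right): buf='KZQ' cursor=1
After op 5 (insert('I')): buf='KIZQ' cursor=2
After op 6 (home): buf='KIZQ' cursor=0
After op 7 (right): buf='KIZQ' cursor=1
After op 8 (undo): buf='KZQ' cursor=1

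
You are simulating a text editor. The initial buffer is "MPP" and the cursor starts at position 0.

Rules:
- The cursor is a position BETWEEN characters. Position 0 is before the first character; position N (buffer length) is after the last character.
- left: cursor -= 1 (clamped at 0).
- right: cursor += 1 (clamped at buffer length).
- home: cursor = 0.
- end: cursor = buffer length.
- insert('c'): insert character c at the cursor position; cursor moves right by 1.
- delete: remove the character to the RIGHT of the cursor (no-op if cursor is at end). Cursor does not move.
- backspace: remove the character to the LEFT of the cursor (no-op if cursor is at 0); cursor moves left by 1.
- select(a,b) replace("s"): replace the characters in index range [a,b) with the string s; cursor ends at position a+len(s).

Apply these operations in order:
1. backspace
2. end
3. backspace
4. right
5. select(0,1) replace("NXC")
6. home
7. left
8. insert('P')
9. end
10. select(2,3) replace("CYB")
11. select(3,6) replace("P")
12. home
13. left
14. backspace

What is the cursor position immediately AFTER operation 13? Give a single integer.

After op 1 (backspace): buf='MPP' cursor=0
After op 2 (end): buf='MPP' cursor=3
After op 3 (backspace): buf='MP' cursor=2
After op 4 (right): buf='MP' cursor=2
After op 5 (select(0,1) replace("NXC")): buf='NXCP' cursor=3
After op 6 (home): buf='NXCP' cursor=0
After op 7 (left): buf='NXCP' cursor=0
After op 8 (insert('P')): buf='PNXCP' cursor=1
After op 9 (end): buf='PNXCP' cursor=5
After op 10 (select(2,3) replace("CYB")): buf='PNCYBCP' cursor=5
After op 11 (select(3,6) replace("P")): buf='PNCPP' cursor=4
After op 12 (home): buf='PNCPP' cursor=0
After op 13 (left): buf='PNCPP' cursor=0

Answer: 0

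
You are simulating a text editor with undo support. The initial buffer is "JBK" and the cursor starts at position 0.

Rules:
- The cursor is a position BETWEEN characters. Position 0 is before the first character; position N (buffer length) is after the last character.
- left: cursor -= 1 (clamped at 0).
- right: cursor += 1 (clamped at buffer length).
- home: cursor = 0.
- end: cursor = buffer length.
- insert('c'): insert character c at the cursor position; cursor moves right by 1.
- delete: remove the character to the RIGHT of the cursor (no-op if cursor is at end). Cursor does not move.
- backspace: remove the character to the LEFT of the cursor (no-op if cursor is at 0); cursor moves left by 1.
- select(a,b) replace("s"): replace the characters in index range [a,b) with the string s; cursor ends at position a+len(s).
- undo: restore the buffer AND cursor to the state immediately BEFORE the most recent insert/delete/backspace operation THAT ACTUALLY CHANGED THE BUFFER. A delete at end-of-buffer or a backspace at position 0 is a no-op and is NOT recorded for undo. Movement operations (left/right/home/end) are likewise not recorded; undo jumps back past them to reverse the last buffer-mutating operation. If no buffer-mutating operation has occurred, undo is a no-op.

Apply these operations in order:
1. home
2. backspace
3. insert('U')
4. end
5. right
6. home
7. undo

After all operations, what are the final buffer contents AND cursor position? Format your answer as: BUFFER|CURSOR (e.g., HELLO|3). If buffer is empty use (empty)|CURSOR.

Answer: JBK|0

Derivation:
After op 1 (home): buf='JBK' cursor=0
After op 2 (backspace): buf='JBK' cursor=0
After op 3 (insert('U')): buf='UJBK' cursor=1
After op 4 (end): buf='UJBK' cursor=4
After op 5 (right): buf='UJBK' cursor=4
After op 6 (home): buf='UJBK' cursor=0
After op 7 (undo): buf='JBK' cursor=0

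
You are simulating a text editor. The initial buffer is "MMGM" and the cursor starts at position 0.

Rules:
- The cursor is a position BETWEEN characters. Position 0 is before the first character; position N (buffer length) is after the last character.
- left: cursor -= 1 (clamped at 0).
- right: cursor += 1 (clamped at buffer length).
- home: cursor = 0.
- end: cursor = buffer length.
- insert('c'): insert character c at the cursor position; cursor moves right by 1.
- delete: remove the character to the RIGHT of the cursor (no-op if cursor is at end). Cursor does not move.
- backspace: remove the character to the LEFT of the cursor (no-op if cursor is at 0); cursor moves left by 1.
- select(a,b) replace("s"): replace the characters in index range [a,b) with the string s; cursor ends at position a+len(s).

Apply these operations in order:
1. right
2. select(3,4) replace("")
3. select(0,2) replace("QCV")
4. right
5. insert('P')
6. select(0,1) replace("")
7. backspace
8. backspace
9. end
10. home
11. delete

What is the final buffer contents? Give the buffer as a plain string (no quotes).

After op 1 (right): buf='MMGM' cursor=1
After op 2 (select(3,4) replace("")): buf='MMG' cursor=3
After op 3 (select(0,2) replace("QCV")): buf='QCVG' cursor=3
After op 4 (right): buf='QCVG' cursor=4
After op 5 (insert('P')): buf='QCVGP' cursor=5
After op 6 (select(0,1) replace("")): buf='CVGP' cursor=0
After op 7 (backspace): buf='CVGP' cursor=0
After op 8 (backspace): buf='CVGP' cursor=0
After op 9 (end): buf='CVGP' cursor=4
After op 10 (home): buf='CVGP' cursor=0
After op 11 (delete): buf='VGP' cursor=0

Answer: VGP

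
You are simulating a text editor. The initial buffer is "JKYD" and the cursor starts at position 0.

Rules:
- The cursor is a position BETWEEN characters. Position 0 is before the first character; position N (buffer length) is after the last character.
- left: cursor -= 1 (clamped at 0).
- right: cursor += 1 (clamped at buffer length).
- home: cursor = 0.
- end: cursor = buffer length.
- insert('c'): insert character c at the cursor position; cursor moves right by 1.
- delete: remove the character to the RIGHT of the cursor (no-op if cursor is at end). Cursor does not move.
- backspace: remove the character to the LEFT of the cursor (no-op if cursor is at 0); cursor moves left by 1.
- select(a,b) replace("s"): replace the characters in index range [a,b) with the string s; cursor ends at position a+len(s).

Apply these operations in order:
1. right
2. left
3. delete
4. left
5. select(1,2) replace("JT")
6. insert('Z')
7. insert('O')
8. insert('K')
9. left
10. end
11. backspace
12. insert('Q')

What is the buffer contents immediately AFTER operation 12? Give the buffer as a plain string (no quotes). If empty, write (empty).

Answer: KJTZOKQ

Derivation:
After op 1 (right): buf='JKYD' cursor=1
After op 2 (left): buf='JKYD' cursor=0
After op 3 (delete): buf='KYD' cursor=0
After op 4 (left): buf='KYD' cursor=0
After op 5 (select(1,2) replace("JT")): buf='KJTD' cursor=3
After op 6 (insert('Z')): buf='KJTZD' cursor=4
After op 7 (insert('O')): buf='KJTZOD' cursor=5
After op 8 (insert('K')): buf='KJTZOKD' cursor=6
After op 9 (left): buf='KJTZOKD' cursor=5
After op 10 (end): buf='KJTZOKD' cursor=7
After op 11 (backspace): buf='KJTZOK' cursor=6
After op 12 (insert('Q')): buf='KJTZOKQ' cursor=7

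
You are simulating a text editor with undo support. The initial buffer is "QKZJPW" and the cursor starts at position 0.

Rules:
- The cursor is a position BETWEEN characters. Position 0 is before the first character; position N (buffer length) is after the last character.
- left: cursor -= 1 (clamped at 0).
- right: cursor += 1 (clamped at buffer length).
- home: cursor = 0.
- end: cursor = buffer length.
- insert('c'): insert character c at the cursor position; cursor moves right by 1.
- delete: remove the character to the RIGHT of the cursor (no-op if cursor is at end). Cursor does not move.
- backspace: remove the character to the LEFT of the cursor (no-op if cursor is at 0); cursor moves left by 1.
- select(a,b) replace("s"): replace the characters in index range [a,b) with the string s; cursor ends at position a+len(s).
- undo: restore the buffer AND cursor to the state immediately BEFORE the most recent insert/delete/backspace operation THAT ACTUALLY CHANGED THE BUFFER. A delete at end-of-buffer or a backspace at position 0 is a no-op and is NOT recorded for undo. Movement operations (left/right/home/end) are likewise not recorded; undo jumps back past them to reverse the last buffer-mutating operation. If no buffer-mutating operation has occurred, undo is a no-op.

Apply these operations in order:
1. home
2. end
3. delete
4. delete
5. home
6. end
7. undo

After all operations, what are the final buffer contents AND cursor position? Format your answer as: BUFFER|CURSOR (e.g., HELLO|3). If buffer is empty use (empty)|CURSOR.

Answer: QKZJPW|6

Derivation:
After op 1 (home): buf='QKZJPW' cursor=0
After op 2 (end): buf='QKZJPW' cursor=6
After op 3 (delete): buf='QKZJPW' cursor=6
After op 4 (delete): buf='QKZJPW' cursor=6
After op 5 (home): buf='QKZJPW' cursor=0
After op 6 (end): buf='QKZJPW' cursor=6
After op 7 (undo): buf='QKZJPW' cursor=6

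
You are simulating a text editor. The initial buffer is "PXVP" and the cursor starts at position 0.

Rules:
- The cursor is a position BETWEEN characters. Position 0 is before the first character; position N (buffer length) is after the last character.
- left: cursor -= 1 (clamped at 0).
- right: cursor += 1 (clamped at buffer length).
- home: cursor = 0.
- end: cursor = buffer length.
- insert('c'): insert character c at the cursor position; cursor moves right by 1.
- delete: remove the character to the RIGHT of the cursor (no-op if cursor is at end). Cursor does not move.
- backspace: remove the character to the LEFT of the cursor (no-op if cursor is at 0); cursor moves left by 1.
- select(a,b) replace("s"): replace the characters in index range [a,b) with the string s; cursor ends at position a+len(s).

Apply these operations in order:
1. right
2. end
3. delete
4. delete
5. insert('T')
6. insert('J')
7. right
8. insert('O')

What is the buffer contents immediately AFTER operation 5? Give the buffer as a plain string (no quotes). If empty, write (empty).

Answer: PXVPT

Derivation:
After op 1 (right): buf='PXVP' cursor=1
After op 2 (end): buf='PXVP' cursor=4
After op 3 (delete): buf='PXVP' cursor=4
After op 4 (delete): buf='PXVP' cursor=4
After op 5 (insert('T')): buf='PXVPT' cursor=5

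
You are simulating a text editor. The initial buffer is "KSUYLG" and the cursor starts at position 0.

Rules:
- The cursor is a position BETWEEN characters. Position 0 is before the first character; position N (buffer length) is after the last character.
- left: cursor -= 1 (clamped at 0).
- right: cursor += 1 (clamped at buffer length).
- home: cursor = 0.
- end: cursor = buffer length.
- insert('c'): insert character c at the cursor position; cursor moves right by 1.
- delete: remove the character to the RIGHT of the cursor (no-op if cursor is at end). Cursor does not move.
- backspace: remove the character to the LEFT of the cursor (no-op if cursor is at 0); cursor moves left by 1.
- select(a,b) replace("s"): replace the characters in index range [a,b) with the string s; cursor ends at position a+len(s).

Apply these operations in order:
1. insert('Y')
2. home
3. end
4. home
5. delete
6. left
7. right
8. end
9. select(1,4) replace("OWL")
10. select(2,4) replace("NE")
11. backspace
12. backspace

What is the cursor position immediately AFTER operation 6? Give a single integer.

Answer: 0

Derivation:
After op 1 (insert('Y')): buf='YKSUYLG' cursor=1
After op 2 (home): buf='YKSUYLG' cursor=0
After op 3 (end): buf='YKSUYLG' cursor=7
After op 4 (home): buf='YKSUYLG' cursor=0
After op 5 (delete): buf='KSUYLG' cursor=0
After op 6 (left): buf='KSUYLG' cursor=0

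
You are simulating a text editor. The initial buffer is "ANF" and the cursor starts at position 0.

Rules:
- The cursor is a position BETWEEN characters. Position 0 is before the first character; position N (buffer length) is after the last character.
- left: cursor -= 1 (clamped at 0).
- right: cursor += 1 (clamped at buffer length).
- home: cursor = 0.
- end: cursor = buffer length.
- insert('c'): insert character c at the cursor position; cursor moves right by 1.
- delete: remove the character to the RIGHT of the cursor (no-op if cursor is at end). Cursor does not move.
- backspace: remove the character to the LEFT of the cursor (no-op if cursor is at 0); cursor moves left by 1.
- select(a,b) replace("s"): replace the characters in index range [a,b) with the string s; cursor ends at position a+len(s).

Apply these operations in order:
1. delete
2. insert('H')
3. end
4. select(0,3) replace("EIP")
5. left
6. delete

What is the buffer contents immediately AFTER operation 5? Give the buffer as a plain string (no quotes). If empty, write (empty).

Answer: EIP

Derivation:
After op 1 (delete): buf='NF' cursor=0
After op 2 (insert('H')): buf='HNF' cursor=1
After op 3 (end): buf='HNF' cursor=3
After op 4 (select(0,3) replace("EIP")): buf='EIP' cursor=3
After op 5 (left): buf='EIP' cursor=2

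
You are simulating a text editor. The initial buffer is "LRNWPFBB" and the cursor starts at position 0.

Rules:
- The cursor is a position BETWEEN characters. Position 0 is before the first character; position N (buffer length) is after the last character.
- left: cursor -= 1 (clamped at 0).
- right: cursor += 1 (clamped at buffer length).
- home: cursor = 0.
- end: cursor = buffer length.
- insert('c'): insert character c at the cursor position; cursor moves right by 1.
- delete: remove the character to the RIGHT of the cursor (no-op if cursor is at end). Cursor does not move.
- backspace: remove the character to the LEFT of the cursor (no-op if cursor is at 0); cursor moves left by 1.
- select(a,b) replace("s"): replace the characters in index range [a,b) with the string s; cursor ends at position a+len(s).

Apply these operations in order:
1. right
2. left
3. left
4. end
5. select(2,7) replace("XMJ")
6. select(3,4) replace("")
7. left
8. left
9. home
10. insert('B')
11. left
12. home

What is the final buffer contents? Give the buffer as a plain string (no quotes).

After op 1 (right): buf='LRNWPFBB' cursor=1
After op 2 (left): buf='LRNWPFBB' cursor=0
After op 3 (left): buf='LRNWPFBB' cursor=0
After op 4 (end): buf='LRNWPFBB' cursor=8
After op 5 (select(2,7) replace("XMJ")): buf='LRXMJB' cursor=5
After op 6 (select(3,4) replace("")): buf='LRXJB' cursor=3
After op 7 (left): buf='LRXJB' cursor=2
After op 8 (left): buf='LRXJB' cursor=1
After op 9 (home): buf='LRXJB' cursor=0
After op 10 (insert('B')): buf='BLRXJB' cursor=1
After op 11 (left): buf='BLRXJB' cursor=0
After op 12 (home): buf='BLRXJB' cursor=0

Answer: BLRXJB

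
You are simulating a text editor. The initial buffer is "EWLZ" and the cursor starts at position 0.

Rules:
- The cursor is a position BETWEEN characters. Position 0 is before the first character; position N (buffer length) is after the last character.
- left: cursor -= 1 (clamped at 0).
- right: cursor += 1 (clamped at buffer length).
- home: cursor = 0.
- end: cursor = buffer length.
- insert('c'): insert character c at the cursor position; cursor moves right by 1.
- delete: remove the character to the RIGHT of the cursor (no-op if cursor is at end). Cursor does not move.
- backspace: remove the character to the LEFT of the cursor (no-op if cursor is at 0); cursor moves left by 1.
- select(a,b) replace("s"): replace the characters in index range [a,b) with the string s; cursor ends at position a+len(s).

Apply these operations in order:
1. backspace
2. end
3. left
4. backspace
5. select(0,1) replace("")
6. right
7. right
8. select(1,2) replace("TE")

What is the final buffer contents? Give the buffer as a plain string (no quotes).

Answer: WTE

Derivation:
After op 1 (backspace): buf='EWLZ' cursor=0
After op 2 (end): buf='EWLZ' cursor=4
After op 3 (left): buf='EWLZ' cursor=3
After op 4 (backspace): buf='EWZ' cursor=2
After op 5 (select(0,1) replace("")): buf='WZ' cursor=0
After op 6 (right): buf='WZ' cursor=1
After op 7 (right): buf='WZ' cursor=2
After op 8 (select(1,2) replace("TE")): buf='WTE' cursor=3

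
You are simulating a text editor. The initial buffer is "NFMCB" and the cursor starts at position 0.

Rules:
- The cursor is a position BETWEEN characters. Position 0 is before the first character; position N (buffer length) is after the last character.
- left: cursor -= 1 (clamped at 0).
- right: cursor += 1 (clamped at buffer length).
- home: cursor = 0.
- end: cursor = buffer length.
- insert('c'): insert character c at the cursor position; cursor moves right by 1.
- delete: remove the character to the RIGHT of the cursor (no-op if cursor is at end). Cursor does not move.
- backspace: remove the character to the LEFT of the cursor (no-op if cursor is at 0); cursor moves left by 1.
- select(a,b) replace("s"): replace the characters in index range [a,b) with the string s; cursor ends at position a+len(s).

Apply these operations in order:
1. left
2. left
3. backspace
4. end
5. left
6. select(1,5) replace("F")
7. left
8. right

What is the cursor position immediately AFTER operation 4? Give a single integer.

After op 1 (left): buf='NFMCB' cursor=0
After op 2 (left): buf='NFMCB' cursor=0
After op 3 (backspace): buf='NFMCB' cursor=0
After op 4 (end): buf='NFMCB' cursor=5

Answer: 5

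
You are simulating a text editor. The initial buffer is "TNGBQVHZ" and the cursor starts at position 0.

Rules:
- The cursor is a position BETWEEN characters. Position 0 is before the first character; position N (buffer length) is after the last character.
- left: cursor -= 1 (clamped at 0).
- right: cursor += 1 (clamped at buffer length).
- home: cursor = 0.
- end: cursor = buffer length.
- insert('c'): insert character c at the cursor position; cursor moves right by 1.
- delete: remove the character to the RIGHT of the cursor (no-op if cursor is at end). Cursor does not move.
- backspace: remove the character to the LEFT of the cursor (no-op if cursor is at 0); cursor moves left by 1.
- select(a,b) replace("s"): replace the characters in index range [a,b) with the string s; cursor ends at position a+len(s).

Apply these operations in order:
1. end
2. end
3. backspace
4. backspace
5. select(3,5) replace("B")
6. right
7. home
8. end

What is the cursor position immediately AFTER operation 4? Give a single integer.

After op 1 (end): buf='TNGBQVHZ' cursor=8
After op 2 (end): buf='TNGBQVHZ' cursor=8
After op 3 (backspace): buf='TNGBQVH' cursor=7
After op 4 (backspace): buf='TNGBQV' cursor=6

Answer: 6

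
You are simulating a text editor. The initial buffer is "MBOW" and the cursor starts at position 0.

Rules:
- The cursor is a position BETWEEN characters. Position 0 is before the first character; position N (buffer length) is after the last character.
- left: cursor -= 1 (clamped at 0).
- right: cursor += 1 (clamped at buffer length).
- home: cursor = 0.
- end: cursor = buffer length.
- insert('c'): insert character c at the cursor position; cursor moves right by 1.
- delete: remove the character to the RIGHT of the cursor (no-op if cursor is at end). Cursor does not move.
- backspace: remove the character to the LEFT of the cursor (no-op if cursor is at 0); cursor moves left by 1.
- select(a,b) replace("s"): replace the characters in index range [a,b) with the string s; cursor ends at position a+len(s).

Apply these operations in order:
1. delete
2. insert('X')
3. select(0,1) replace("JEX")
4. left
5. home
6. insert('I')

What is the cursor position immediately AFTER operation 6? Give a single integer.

Answer: 1

Derivation:
After op 1 (delete): buf='BOW' cursor=0
After op 2 (insert('X')): buf='XBOW' cursor=1
After op 3 (select(0,1) replace("JEX")): buf='JEXBOW' cursor=3
After op 4 (left): buf='JEXBOW' cursor=2
After op 5 (home): buf='JEXBOW' cursor=0
After op 6 (insert('I')): buf='IJEXBOW' cursor=1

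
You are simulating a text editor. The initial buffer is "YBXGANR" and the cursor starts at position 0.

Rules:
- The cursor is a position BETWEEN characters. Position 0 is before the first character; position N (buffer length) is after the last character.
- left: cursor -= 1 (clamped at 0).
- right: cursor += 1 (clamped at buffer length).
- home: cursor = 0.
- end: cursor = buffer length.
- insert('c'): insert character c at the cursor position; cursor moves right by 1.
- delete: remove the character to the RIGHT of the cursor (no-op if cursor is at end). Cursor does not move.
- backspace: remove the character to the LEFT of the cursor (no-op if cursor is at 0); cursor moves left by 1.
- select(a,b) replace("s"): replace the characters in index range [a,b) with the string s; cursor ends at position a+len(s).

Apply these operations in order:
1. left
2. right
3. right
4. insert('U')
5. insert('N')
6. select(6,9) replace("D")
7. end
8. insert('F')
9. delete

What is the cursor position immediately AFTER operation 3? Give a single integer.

Answer: 2

Derivation:
After op 1 (left): buf='YBXGANR' cursor=0
After op 2 (right): buf='YBXGANR' cursor=1
After op 3 (right): buf='YBXGANR' cursor=2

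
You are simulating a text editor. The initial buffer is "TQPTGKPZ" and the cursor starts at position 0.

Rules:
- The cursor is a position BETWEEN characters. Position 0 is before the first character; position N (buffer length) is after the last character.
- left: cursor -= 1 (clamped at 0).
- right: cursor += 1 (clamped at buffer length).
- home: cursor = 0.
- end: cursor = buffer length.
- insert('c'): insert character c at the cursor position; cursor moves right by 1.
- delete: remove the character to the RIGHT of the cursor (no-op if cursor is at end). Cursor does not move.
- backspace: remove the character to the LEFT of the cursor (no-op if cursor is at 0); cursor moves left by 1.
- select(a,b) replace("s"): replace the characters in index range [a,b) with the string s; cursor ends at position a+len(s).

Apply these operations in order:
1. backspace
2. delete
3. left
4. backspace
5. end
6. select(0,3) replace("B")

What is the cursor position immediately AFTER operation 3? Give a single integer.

After op 1 (backspace): buf='TQPTGKPZ' cursor=0
After op 2 (delete): buf='QPTGKPZ' cursor=0
After op 3 (left): buf='QPTGKPZ' cursor=0

Answer: 0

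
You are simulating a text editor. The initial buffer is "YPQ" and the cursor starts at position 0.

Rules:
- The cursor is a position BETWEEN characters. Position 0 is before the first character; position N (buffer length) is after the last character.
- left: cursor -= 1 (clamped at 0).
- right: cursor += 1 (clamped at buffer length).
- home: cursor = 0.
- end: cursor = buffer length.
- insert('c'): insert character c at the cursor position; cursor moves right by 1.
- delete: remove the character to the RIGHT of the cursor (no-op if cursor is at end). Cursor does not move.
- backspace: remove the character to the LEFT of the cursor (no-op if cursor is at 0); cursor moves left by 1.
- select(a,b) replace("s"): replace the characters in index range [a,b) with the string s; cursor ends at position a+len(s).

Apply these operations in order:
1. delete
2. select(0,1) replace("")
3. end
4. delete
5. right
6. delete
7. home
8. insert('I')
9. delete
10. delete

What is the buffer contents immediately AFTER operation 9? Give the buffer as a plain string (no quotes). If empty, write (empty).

Answer: I

Derivation:
After op 1 (delete): buf='PQ' cursor=0
After op 2 (select(0,1) replace("")): buf='Q' cursor=0
After op 3 (end): buf='Q' cursor=1
After op 4 (delete): buf='Q' cursor=1
After op 5 (right): buf='Q' cursor=1
After op 6 (delete): buf='Q' cursor=1
After op 7 (home): buf='Q' cursor=0
After op 8 (insert('I')): buf='IQ' cursor=1
After op 9 (delete): buf='I' cursor=1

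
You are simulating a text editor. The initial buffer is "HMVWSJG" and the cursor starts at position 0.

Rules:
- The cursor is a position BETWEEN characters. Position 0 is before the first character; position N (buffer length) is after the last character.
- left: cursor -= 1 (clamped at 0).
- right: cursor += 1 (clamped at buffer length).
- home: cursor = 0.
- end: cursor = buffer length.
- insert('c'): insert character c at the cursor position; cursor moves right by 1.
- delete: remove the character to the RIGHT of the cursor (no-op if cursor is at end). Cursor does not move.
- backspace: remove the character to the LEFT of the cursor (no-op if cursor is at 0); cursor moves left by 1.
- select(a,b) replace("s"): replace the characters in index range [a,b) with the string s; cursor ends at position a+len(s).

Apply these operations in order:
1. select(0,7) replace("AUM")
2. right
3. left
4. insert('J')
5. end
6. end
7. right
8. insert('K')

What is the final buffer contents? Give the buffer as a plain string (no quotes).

After op 1 (select(0,7) replace("AUM")): buf='AUM' cursor=3
After op 2 (right): buf='AUM' cursor=3
After op 3 (left): buf='AUM' cursor=2
After op 4 (insert('J')): buf='AUJM' cursor=3
After op 5 (end): buf='AUJM' cursor=4
After op 6 (end): buf='AUJM' cursor=4
After op 7 (right): buf='AUJM' cursor=4
After op 8 (insert('K')): buf='AUJMK' cursor=5

Answer: AUJMK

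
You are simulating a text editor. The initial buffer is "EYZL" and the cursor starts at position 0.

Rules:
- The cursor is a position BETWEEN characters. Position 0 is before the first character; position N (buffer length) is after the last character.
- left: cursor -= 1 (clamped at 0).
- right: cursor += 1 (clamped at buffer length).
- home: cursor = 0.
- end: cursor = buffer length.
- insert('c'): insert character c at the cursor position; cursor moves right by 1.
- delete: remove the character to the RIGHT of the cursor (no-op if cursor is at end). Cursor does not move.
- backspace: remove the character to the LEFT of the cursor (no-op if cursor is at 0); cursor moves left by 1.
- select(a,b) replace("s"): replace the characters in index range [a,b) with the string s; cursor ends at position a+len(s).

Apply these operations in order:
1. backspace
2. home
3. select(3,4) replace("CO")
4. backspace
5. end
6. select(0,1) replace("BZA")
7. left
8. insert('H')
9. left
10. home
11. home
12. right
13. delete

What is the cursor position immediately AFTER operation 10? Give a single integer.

After op 1 (backspace): buf='EYZL' cursor=0
After op 2 (home): buf='EYZL' cursor=0
After op 3 (select(3,4) replace("CO")): buf='EYZCO' cursor=5
After op 4 (backspace): buf='EYZC' cursor=4
After op 5 (end): buf='EYZC' cursor=4
After op 6 (select(0,1) replace("BZA")): buf='BZAYZC' cursor=3
After op 7 (left): buf='BZAYZC' cursor=2
After op 8 (insert('H')): buf='BZHAYZC' cursor=3
After op 9 (left): buf='BZHAYZC' cursor=2
After op 10 (home): buf='BZHAYZC' cursor=0

Answer: 0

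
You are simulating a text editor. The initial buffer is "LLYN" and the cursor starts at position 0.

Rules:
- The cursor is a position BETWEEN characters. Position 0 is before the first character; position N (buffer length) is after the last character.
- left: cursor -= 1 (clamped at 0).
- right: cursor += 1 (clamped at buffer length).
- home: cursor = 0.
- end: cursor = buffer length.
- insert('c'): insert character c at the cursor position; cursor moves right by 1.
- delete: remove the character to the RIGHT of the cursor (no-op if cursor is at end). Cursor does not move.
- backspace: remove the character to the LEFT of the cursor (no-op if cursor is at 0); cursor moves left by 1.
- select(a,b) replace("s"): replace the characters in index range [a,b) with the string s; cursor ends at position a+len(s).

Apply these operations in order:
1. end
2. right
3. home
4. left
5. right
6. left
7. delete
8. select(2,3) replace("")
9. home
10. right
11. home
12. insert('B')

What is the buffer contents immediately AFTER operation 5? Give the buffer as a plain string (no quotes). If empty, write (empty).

After op 1 (end): buf='LLYN' cursor=4
After op 2 (right): buf='LLYN' cursor=4
After op 3 (home): buf='LLYN' cursor=0
After op 4 (left): buf='LLYN' cursor=0
After op 5 (right): buf='LLYN' cursor=1

Answer: LLYN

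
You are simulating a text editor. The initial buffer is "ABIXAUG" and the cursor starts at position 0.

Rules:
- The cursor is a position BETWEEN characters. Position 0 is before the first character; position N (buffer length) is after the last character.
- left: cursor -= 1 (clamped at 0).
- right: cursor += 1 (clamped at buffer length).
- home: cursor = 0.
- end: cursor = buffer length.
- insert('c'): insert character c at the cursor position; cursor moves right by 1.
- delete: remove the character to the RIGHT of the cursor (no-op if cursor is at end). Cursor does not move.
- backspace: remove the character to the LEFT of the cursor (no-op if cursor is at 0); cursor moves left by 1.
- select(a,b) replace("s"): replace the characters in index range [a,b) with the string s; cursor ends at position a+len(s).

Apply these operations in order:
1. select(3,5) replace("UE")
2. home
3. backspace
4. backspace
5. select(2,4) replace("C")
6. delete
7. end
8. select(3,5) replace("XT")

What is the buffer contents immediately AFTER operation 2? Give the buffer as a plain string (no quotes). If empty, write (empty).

Answer: ABIUEUG

Derivation:
After op 1 (select(3,5) replace("UE")): buf='ABIUEUG' cursor=5
After op 2 (home): buf='ABIUEUG' cursor=0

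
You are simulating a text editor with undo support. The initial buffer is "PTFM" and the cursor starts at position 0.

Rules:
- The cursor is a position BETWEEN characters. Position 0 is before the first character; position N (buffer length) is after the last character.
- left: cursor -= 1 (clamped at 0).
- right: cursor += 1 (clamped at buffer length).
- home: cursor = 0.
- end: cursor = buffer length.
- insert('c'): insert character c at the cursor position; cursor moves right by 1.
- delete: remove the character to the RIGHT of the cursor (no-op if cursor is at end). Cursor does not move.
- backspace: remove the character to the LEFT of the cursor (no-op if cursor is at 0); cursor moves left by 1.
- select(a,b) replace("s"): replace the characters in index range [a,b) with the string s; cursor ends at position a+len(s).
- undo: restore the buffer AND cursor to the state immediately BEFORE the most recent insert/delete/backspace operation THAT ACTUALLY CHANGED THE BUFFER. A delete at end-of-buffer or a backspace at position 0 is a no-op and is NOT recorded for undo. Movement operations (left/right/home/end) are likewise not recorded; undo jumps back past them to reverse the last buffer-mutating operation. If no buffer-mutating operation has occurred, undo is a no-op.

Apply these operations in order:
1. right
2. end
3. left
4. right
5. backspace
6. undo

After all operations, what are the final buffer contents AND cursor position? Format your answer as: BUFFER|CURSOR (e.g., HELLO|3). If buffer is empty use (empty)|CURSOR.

After op 1 (right): buf='PTFM' cursor=1
After op 2 (end): buf='PTFM' cursor=4
After op 3 (left): buf='PTFM' cursor=3
After op 4 (right): buf='PTFM' cursor=4
After op 5 (backspace): buf='PTF' cursor=3
After op 6 (undo): buf='PTFM' cursor=4

Answer: PTFM|4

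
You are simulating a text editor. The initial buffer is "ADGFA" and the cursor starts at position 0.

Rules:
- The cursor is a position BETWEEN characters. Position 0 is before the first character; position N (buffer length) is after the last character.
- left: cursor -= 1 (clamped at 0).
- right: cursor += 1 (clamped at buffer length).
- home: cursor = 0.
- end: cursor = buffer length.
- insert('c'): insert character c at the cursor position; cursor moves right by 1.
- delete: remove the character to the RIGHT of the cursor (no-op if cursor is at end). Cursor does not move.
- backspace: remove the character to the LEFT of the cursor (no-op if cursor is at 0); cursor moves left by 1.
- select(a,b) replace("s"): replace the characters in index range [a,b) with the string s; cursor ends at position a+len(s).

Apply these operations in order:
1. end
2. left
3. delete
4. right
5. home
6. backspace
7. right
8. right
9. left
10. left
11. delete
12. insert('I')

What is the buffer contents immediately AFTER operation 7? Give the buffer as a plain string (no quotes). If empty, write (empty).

Answer: ADGF

Derivation:
After op 1 (end): buf='ADGFA' cursor=5
After op 2 (left): buf='ADGFA' cursor=4
After op 3 (delete): buf='ADGF' cursor=4
After op 4 (right): buf='ADGF' cursor=4
After op 5 (home): buf='ADGF' cursor=0
After op 6 (backspace): buf='ADGF' cursor=0
After op 7 (right): buf='ADGF' cursor=1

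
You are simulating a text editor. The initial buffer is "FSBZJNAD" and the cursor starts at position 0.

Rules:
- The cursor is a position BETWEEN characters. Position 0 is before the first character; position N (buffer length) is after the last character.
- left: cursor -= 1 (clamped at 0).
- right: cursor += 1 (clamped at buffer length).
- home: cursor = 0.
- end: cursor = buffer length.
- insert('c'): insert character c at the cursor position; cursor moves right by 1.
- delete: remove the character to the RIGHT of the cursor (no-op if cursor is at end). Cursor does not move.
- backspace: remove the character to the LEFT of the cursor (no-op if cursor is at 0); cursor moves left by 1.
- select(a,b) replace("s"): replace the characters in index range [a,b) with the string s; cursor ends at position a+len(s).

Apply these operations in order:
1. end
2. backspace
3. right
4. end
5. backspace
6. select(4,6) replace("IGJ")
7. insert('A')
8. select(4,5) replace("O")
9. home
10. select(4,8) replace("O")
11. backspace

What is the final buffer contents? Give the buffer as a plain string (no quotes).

After op 1 (end): buf='FSBZJNAD' cursor=8
After op 2 (backspace): buf='FSBZJNA' cursor=7
After op 3 (right): buf='FSBZJNA' cursor=7
After op 4 (end): buf='FSBZJNA' cursor=7
After op 5 (backspace): buf='FSBZJN' cursor=6
After op 6 (select(4,6) replace("IGJ")): buf='FSBZIGJ' cursor=7
After op 7 (insert('A')): buf='FSBZIGJA' cursor=8
After op 8 (select(4,5) replace("O")): buf='FSBZOGJA' cursor=5
After op 9 (home): buf='FSBZOGJA' cursor=0
After op 10 (select(4,8) replace("O")): buf='FSBZO' cursor=5
After op 11 (backspace): buf='FSBZ' cursor=4

Answer: FSBZ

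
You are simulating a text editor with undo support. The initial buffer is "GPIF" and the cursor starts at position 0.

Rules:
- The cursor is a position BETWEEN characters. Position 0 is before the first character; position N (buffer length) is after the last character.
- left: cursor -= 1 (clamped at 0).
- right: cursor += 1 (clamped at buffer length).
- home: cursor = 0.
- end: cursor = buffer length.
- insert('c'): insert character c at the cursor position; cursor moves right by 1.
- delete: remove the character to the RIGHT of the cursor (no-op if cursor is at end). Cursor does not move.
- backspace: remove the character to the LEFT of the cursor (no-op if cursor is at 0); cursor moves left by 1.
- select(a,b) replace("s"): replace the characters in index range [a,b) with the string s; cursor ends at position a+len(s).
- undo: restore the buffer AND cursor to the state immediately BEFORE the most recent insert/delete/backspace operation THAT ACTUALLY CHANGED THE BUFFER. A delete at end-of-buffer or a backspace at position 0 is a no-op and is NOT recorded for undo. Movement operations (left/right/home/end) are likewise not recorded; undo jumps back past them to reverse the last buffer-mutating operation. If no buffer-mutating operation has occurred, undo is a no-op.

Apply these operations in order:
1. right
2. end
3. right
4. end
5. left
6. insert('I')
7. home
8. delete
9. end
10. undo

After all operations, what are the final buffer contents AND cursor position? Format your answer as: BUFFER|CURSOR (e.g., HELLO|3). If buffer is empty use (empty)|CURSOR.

After op 1 (right): buf='GPIF' cursor=1
After op 2 (end): buf='GPIF' cursor=4
After op 3 (right): buf='GPIF' cursor=4
After op 4 (end): buf='GPIF' cursor=4
After op 5 (left): buf='GPIF' cursor=3
After op 6 (insert('I')): buf='GPIIF' cursor=4
After op 7 (home): buf='GPIIF' cursor=0
After op 8 (delete): buf='PIIF' cursor=0
After op 9 (end): buf='PIIF' cursor=4
After op 10 (undo): buf='GPIIF' cursor=0

Answer: GPIIF|0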